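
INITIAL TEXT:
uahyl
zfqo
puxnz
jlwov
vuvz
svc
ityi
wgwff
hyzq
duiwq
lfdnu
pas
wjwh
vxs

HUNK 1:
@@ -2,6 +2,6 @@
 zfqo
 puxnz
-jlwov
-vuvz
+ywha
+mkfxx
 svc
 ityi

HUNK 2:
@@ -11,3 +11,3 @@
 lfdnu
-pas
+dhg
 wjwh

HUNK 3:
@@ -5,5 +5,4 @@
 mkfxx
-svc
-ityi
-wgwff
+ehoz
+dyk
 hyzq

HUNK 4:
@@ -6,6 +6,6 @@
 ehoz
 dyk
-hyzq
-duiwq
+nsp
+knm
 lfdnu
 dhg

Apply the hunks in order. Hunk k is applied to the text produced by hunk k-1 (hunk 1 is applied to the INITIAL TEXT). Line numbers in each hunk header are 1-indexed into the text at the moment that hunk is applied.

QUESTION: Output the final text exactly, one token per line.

Hunk 1: at line 2 remove [jlwov,vuvz] add [ywha,mkfxx] -> 14 lines: uahyl zfqo puxnz ywha mkfxx svc ityi wgwff hyzq duiwq lfdnu pas wjwh vxs
Hunk 2: at line 11 remove [pas] add [dhg] -> 14 lines: uahyl zfqo puxnz ywha mkfxx svc ityi wgwff hyzq duiwq lfdnu dhg wjwh vxs
Hunk 3: at line 5 remove [svc,ityi,wgwff] add [ehoz,dyk] -> 13 lines: uahyl zfqo puxnz ywha mkfxx ehoz dyk hyzq duiwq lfdnu dhg wjwh vxs
Hunk 4: at line 6 remove [hyzq,duiwq] add [nsp,knm] -> 13 lines: uahyl zfqo puxnz ywha mkfxx ehoz dyk nsp knm lfdnu dhg wjwh vxs

Answer: uahyl
zfqo
puxnz
ywha
mkfxx
ehoz
dyk
nsp
knm
lfdnu
dhg
wjwh
vxs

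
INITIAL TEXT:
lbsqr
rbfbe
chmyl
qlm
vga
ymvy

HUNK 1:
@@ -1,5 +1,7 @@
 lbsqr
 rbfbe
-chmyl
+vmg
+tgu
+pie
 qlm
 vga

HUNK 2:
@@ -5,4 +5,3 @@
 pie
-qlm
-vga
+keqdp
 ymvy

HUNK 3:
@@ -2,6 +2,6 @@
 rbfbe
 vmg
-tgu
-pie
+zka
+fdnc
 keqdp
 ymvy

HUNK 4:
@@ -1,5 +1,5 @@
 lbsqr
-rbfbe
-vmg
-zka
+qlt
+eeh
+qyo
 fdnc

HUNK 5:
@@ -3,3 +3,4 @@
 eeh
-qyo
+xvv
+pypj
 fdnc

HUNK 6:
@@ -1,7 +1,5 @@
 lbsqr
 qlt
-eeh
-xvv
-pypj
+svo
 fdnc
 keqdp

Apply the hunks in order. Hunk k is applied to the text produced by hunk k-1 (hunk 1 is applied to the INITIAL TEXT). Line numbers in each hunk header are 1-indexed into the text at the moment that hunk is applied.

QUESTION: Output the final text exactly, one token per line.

Hunk 1: at line 1 remove [chmyl] add [vmg,tgu,pie] -> 8 lines: lbsqr rbfbe vmg tgu pie qlm vga ymvy
Hunk 2: at line 5 remove [qlm,vga] add [keqdp] -> 7 lines: lbsqr rbfbe vmg tgu pie keqdp ymvy
Hunk 3: at line 2 remove [tgu,pie] add [zka,fdnc] -> 7 lines: lbsqr rbfbe vmg zka fdnc keqdp ymvy
Hunk 4: at line 1 remove [rbfbe,vmg,zka] add [qlt,eeh,qyo] -> 7 lines: lbsqr qlt eeh qyo fdnc keqdp ymvy
Hunk 5: at line 3 remove [qyo] add [xvv,pypj] -> 8 lines: lbsqr qlt eeh xvv pypj fdnc keqdp ymvy
Hunk 6: at line 1 remove [eeh,xvv,pypj] add [svo] -> 6 lines: lbsqr qlt svo fdnc keqdp ymvy

Answer: lbsqr
qlt
svo
fdnc
keqdp
ymvy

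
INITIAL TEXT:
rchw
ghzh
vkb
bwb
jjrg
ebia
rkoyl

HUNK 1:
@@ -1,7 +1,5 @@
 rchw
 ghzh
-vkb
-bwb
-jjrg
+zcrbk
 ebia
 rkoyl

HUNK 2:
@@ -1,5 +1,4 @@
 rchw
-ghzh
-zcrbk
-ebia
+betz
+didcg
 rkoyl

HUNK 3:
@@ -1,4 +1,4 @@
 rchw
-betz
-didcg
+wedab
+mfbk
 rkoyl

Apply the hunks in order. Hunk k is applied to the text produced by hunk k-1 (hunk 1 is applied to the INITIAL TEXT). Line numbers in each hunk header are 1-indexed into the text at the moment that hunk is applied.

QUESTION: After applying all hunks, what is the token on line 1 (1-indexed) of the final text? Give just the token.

Answer: rchw

Derivation:
Hunk 1: at line 1 remove [vkb,bwb,jjrg] add [zcrbk] -> 5 lines: rchw ghzh zcrbk ebia rkoyl
Hunk 2: at line 1 remove [ghzh,zcrbk,ebia] add [betz,didcg] -> 4 lines: rchw betz didcg rkoyl
Hunk 3: at line 1 remove [betz,didcg] add [wedab,mfbk] -> 4 lines: rchw wedab mfbk rkoyl
Final line 1: rchw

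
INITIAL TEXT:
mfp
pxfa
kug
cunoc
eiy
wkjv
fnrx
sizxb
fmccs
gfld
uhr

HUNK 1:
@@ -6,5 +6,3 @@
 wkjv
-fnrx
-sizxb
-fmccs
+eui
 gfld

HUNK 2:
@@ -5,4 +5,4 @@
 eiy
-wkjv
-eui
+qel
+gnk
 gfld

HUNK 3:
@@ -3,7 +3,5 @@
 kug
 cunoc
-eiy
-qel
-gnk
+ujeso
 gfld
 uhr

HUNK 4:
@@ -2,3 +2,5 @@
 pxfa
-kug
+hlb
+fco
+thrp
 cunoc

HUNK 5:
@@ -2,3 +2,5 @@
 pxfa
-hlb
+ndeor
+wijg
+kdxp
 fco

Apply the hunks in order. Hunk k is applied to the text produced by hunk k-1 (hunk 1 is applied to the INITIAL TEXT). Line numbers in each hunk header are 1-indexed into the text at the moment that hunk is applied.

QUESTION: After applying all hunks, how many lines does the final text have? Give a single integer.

Answer: 11

Derivation:
Hunk 1: at line 6 remove [fnrx,sizxb,fmccs] add [eui] -> 9 lines: mfp pxfa kug cunoc eiy wkjv eui gfld uhr
Hunk 2: at line 5 remove [wkjv,eui] add [qel,gnk] -> 9 lines: mfp pxfa kug cunoc eiy qel gnk gfld uhr
Hunk 3: at line 3 remove [eiy,qel,gnk] add [ujeso] -> 7 lines: mfp pxfa kug cunoc ujeso gfld uhr
Hunk 4: at line 2 remove [kug] add [hlb,fco,thrp] -> 9 lines: mfp pxfa hlb fco thrp cunoc ujeso gfld uhr
Hunk 5: at line 2 remove [hlb] add [ndeor,wijg,kdxp] -> 11 lines: mfp pxfa ndeor wijg kdxp fco thrp cunoc ujeso gfld uhr
Final line count: 11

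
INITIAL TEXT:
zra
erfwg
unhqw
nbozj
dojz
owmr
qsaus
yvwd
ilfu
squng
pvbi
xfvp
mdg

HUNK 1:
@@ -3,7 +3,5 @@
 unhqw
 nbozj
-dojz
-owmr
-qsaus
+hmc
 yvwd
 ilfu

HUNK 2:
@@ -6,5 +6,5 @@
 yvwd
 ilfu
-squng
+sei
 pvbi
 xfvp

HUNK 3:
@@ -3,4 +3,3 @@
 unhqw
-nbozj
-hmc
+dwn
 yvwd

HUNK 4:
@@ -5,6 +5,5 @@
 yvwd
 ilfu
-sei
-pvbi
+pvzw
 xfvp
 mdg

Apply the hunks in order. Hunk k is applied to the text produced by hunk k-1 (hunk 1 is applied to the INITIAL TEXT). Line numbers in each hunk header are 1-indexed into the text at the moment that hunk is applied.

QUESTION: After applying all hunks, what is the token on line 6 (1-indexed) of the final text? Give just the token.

Answer: ilfu

Derivation:
Hunk 1: at line 3 remove [dojz,owmr,qsaus] add [hmc] -> 11 lines: zra erfwg unhqw nbozj hmc yvwd ilfu squng pvbi xfvp mdg
Hunk 2: at line 6 remove [squng] add [sei] -> 11 lines: zra erfwg unhqw nbozj hmc yvwd ilfu sei pvbi xfvp mdg
Hunk 3: at line 3 remove [nbozj,hmc] add [dwn] -> 10 lines: zra erfwg unhqw dwn yvwd ilfu sei pvbi xfvp mdg
Hunk 4: at line 5 remove [sei,pvbi] add [pvzw] -> 9 lines: zra erfwg unhqw dwn yvwd ilfu pvzw xfvp mdg
Final line 6: ilfu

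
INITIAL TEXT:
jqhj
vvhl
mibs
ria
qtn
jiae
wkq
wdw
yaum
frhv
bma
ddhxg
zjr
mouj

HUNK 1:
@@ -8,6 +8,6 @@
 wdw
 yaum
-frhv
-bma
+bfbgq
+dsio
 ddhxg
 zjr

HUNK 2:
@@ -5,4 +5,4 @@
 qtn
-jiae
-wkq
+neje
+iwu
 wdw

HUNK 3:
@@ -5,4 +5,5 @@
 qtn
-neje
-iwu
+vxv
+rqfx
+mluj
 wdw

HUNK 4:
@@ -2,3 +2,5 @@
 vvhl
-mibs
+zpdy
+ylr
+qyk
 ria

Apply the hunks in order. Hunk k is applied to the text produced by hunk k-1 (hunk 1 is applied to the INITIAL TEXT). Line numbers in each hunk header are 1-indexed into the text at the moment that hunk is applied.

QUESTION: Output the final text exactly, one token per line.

Hunk 1: at line 8 remove [frhv,bma] add [bfbgq,dsio] -> 14 lines: jqhj vvhl mibs ria qtn jiae wkq wdw yaum bfbgq dsio ddhxg zjr mouj
Hunk 2: at line 5 remove [jiae,wkq] add [neje,iwu] -> 14 lines: jqhj vvhl mibs ria qtn neje iwu wdw yaum bfbgq dsio ddhxg zjr mouj
Hunk 3: at line 5 remove [neje,iwu] add [vxv,rqfx,mluj] -> 15 lines: jqhj vvhl mibs ria qtn vxv rqfx mluj wdw yaum bfbgq dsio ddhxg zjr mouj
Hunk 4: at line 2 remove [mibs] add [zpdy,ylr,qyk] -> 17 lines: jqhj vvhl zpdy ylr qyk ria qtn vxv rqfx mluj wdw yaum bfbgq dsio ddhxg zjr mouj

Answer: jqhj
vvhl
zpdy
ylr
qyk
ria
qtn
vxv
rqfx
mluj
wdw
yaum
bfbgq
dsio
ddhxg
zjr
mouj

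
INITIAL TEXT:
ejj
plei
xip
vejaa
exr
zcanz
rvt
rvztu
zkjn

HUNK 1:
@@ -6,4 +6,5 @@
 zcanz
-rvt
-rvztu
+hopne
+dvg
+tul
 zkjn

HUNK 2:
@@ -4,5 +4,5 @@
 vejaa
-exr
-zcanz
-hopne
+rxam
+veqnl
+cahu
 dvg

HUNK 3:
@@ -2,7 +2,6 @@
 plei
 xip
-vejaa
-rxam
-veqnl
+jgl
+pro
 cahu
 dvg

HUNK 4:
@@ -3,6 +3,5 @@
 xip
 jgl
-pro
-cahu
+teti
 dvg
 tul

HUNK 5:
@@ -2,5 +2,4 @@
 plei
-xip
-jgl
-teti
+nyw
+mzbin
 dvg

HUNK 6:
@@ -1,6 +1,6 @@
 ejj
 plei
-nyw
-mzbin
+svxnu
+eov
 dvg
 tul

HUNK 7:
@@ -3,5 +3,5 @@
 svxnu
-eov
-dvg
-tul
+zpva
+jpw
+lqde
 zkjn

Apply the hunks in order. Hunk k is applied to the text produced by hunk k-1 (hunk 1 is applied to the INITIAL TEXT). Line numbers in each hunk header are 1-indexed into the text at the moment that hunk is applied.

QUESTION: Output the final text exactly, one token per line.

Answer: ejj
plei
svxnu
zpva
jpw
lqde
zkjn

Derivation:
Hunk 1: at line 6 remove [rvt,rvztu] add [hopne,dvg,tul] -> 10 lines: ejj plei xip vejaa exr zcanz hopne dvg tul zkjn
Hunk 2: at line 4 remove [exr,zcanz,hopne] add [rxam,veqnl,cahu] -> 10 lines: ejj plei xip vejaa rxam veqnl cahu dvg tul zkjn
Hunk 3: at line 2 remove [vejaa,rxam,veqnl] add [jgl,pro] -> 9 lines: ejj plei xip jgl pro cahu dvg tul zkjn
Hunk 4: at line 3 remove [pro,cahu] add [teti] -> 8 lines: ejj plei xip jgl teti dvg tul zkjn
Hunk 5: at line 2 remove [xip,jgl,teti] add [nyw,mzbin] -> 7 lines: ejj plei nyw mzbin dvg tul zkjn
Hunk 6: at line 1 remove [nyw,mzbin] add [svxnu,eov] -> 7 lines: ejj plei svxnu eov dvg tul zkjn
Hunk 7: at line 3 remove [eov,dvg,tul] add [zpva,jpw,lqde] -> 7 lines: ejj plei svxnu zpva jpw lqde zkjn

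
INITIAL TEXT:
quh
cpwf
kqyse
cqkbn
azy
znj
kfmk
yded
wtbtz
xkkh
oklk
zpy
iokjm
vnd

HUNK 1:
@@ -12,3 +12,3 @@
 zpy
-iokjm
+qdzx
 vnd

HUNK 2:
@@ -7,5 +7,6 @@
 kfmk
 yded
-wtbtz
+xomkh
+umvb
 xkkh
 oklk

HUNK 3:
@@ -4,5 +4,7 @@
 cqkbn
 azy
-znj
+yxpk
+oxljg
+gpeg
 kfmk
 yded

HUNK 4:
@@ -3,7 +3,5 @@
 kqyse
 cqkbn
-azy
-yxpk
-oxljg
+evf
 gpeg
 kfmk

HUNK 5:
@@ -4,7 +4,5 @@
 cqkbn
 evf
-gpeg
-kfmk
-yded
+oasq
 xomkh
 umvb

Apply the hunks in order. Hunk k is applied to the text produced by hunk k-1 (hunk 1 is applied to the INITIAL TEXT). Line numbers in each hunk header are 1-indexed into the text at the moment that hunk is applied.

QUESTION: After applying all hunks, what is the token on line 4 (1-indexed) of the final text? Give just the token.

Answer: cqkbn

Derivation:
Hunk 1: at line 12 remove [iokjm] add [qdzx] -> 14 lines: quh cpwf kqyse cqkbn azy znj kfmk yded wtbtz xkkh oklk zpy qdzx vnd
Hunk 2: at line 7 remove [wtbtz] add [xomkh,umvb] -> 15 lines: quh cpwf kqyse cqkbn azy znj kfmk yded xomkh umvb xkkh oklk zpy qdzx vnd
Hunk 3: at line 4 remove [znj] add [yxpk,oxljg,gpeg] -> 17 lines: quh cpwf kqyse cqkbn azy yxpk oxljg gpeg kfmk yded xomkh umvb xkkh oklk zpy qdzx vnd
Hunk 4: at line 3 remove [azy,yxpk,oxljg] add [evf] -> 15 lines: quh cpwf kqyse cqkbn evf gpeg kfmk yded xomkh umvb xkkh oklk zpy qdzx vnd
Hunk 5: at line 4 remove [gpeg,kfmk,yded] add [oasq] -> 13 lines: quh cpwf kqyse cqkbn evf oasq xomkh umvb xkkh oklk zpy qdzx vnd
Final line 4: cqkbn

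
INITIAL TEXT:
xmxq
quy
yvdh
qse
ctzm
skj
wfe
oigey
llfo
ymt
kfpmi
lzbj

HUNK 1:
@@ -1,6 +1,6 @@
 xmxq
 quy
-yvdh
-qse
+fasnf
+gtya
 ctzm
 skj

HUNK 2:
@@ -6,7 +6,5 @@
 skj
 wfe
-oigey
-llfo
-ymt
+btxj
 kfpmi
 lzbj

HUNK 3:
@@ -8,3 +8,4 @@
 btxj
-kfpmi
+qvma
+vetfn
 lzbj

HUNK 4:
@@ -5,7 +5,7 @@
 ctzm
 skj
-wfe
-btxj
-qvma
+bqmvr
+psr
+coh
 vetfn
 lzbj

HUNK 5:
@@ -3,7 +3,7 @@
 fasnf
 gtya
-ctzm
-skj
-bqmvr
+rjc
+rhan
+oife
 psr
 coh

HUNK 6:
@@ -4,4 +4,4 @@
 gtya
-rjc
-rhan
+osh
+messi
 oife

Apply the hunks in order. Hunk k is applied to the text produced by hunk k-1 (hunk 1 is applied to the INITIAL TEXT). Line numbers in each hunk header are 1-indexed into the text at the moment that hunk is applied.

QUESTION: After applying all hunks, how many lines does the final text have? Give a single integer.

Answer: 11

Derivation:
Hunk 1: at line 1 remove [yvdh,qse] add [fasnf,gtya] -> 12 lines: xmxq quy fasnf gtya ctzm skj wfe oigey llfo ymt kfpmi lzbj
Hunk 2: at line 6 remove [oigey,llfo,ymt] add [btxj] -> 10 lines: xmxq quy fasnf gtya ctzm skj wfe btxj kfpmi lzbj
Hunk 3: at line 8 remove [kfpmi] add [qvma,vetfn] -> 11 lines: xmxq quy fasnf gtya ctzm skj wfe btxj qvma vetfn lzbj
Hunk 4: at line 5 remove [wfe,btxj,qvma] add [bqmvr,psr,coh] -> 11 lines: xmxq quy fasnf gtya ctzm skj bqmvr psr coh vetfn lzbj
Hunk 5: at line 3 remove [ctzm,skj,bqmvr] add [rjc,rhan,oife] -> 11 lines: xmxq quy fasnf gtya rjc rhan oife psr coh vetfn lzbj
Hunk 6: at line 4 remove [rjc,rhan] add [osh,messi] -> 11 lines: xmxq quy fasnf gtya osh messi oife psr coh vetfn lzbj
Final line count: 11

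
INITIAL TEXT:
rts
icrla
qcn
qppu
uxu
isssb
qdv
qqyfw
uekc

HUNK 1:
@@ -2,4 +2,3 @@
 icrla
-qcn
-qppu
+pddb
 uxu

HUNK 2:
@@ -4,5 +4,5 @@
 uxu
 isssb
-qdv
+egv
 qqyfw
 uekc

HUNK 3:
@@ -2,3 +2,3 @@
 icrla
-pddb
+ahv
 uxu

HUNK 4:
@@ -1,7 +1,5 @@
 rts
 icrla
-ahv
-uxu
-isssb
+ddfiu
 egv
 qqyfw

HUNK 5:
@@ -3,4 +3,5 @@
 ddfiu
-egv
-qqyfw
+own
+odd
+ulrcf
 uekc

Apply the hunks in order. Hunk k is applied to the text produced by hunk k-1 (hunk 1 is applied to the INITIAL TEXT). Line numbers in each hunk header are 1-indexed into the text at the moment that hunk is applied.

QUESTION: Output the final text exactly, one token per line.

Answer: rts
icrla
ddfiu
own
odd
ulrcf
uekc

Derivation:
Hunk 1: at line 2 remove [qcn,qppu] add [pddb] -> 8 lines: rts icrla pddb uxu isssb qdv qqyfw uekc
Hunk 2: at line 4 remove [qdv] add [egv] -> 8 lines: rts icrla pddb uxu isssb egv qqyfw uekc
Hunk 3: at line 2 remove [pddb] add [ahv] -> 8 lines: rts icrla ahv uxu isssb egv qqyfw uekc
Hunk 4: at line 1 remove [ahv,uxu,isssb] add [ddfiu] -> 6 lines: rts icrla ddfiu egv qqyfw uekc
Hunk 5: at line 3 remove [egv,qqyfw] add [own,odd,ulrcf] -> 7 lines: rts icrla ddfiu own odd ulrcf uekc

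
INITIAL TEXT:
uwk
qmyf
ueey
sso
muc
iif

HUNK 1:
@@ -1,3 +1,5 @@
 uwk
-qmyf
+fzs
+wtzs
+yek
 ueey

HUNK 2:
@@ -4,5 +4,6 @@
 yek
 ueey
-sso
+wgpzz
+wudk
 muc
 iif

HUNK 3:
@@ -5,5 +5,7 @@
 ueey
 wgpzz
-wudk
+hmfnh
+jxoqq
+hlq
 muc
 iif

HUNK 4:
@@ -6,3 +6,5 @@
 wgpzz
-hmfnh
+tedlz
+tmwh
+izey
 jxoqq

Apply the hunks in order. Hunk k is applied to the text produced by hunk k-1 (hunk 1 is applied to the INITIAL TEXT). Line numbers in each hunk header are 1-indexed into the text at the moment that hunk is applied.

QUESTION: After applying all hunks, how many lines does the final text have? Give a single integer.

Hunk 1: at line 1 remove [qmyf] add [fzs,wtzs,yek] -> 8 lines: uwk fzs wtzs yek ueey sso muc iif
Hunk 2: at line 4 remove [sso] add [wgpzz,wudk] -> 9 lines: uwk fzs wtzs yek ueey wgpzz wudk muc iif
Hunk 3: at line 5 remove [wudk] add [hmfnh,jxoqq,hlq] -> 11 lines: uwk fzs wtzs yek ueey wgpzz hmfnh jxoqq hlq muc iif
Hunk 4: at line 6 remove [hmfnh] add [tedlz,tmwh,izey] -> 13 lines: uwk fzs wtzs yek ueey wgpzz tedlz tmwh izey jxoqq hlq muc iif
Final line count: 13

Answer: 13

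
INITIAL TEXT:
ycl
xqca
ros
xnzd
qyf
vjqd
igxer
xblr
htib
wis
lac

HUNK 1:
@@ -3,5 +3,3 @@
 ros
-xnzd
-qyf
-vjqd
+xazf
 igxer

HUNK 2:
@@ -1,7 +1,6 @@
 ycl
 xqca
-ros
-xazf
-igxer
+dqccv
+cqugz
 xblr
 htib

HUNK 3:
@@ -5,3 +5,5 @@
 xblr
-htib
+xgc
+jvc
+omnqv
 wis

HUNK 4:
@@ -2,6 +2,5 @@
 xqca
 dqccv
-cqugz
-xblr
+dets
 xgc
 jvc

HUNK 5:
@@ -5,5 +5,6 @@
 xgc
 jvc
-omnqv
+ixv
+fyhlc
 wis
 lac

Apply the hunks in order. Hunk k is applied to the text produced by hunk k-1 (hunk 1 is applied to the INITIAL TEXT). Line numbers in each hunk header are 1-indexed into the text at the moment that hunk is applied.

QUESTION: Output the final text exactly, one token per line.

Answer: ycl
xqca
dqccv
dets
xgc
jvc
ixv
fyhlc
wis
lac

Derivation:
Hunk 1: at line 3 remove [xnzd,qyf,vjqd] add [xazf] -> 9 lines: ycl xqca ros xazf igxer xblr htib wis lac
Hunk 2: at line 1 remove [ros,xazf,igxer] add [dqccv,cqugz] -> 8 lines: ycl xqca dqccv cqugz xblr htib wis lac
Hunk 3: at line 5 remove [htib] add [xgc,jvc,omnqv] -> 10 lines: ycl xqca dqccv cqugz xblr xgc jvc omnqv wis lac
Hunk 4: at line 2 remove [cqugz,xblr] add [dets] -> 9 lines: ycl xqca dqccv dets xgc jvc omnqv wis lac
Hunk 5: at line 5 remove [omnqv] add [ixv,fyhlc] -> 10 lines: ycl xqca dqccv dets xgc jvc ixv fyhlc wis lac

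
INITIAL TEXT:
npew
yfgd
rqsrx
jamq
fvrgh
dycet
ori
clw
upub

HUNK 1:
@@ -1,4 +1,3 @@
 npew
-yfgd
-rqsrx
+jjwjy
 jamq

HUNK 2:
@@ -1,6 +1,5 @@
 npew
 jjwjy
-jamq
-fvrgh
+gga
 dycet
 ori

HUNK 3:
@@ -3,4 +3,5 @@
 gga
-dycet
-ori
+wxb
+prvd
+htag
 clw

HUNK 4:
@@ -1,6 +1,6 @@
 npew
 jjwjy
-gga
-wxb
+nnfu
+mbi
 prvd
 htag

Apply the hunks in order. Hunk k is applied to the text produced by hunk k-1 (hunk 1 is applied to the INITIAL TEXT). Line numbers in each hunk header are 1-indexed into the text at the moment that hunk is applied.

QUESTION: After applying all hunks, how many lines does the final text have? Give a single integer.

Hunk 1: at line 1 remove [yfgd,rqsrx] add [jjwjy] -> 8 lines: npew jjwjy jamq fvrgh dycet ori clw upub
Hunk 2: at line 1 remove [jamq,fvrgh] add [gga] -> 7 lines: npew jjwjy gga dycet ori clw upub
Hunk 3: at line 3 remove [dycet,ori] add [wxb,prvd,htag] -> 8 lines: npew jjwjy gga wxb prvd htag clw upub
Hunk 4: at line 1 remove [gga,wxb] add [nnfu,mbi] -> 8 lines: npew jjwjy nnfu mbi prvd htag clw upub
Final line count: 8

Answer: 8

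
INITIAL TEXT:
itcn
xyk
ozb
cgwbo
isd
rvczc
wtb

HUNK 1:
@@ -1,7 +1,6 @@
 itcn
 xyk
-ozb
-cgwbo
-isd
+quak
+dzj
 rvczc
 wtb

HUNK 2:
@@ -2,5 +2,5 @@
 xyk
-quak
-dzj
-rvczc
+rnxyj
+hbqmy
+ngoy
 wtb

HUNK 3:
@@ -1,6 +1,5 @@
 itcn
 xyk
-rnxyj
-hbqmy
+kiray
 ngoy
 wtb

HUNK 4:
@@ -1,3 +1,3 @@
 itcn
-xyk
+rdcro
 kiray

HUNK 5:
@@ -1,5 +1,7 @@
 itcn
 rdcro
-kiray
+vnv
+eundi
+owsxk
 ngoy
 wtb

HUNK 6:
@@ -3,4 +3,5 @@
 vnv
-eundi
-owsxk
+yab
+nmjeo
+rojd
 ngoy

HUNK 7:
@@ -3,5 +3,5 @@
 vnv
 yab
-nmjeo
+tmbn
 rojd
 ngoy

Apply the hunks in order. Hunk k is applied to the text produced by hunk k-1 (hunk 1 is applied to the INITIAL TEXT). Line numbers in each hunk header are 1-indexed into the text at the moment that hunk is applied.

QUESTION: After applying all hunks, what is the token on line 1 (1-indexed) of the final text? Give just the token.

Answer: itcn

Derivation:
Hunk 1: at line 1 remove [ozb,cgwbo,isd] add [quak,dzj] -> 6 lines: itcn xyk quak dzj rvczc wtb
Hunk 2: at line 2 remove [quak,dzj,rvczc] add [rnxyj,hbqmy,ngoy] -> 6 lines: itcn xyk rnxyj hbqmy ngoy wtb
Hunk 3: at line 1 remove [rnxyj,hbqmy] add [kiray] -> 5 lines: itcn xyk kiray ngoy wtb
Hunk 4: at line 1 remove [xyk] add [rdcro] -> 5 lines: itcn rdcro kiray ngoy wtb
Hunk 5: at line 1 remove [kiray] add [vnv,eundi,owsxk] -> 7 lines: itcn rdcro vnv eundi owsxk ngoy wtb
Hunk 6: at line 3 remove [eundi,owsxk] add [yab,nmjeo,rojd] -> 8 lines: itcn rdcro vnv yab nmjeo rojd ngoy wtb
Hunk 7: at line 3 remove [nmjeo] add [tmbn] -> 8 lines: itcn rdcro vnv yab tmbn rojd ngoy wtb
Final line 1: itcn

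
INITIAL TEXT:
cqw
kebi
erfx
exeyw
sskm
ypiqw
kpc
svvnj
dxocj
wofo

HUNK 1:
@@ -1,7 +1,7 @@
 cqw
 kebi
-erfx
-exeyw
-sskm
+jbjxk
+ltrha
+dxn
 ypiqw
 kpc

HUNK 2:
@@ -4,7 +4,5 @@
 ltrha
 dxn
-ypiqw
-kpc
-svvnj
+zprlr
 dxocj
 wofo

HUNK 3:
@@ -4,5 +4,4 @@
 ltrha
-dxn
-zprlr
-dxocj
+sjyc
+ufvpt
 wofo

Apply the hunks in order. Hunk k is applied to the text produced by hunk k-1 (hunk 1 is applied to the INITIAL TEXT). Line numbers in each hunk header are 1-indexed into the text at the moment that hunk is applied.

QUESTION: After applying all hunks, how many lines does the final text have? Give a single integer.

Hunk 1: at line 1 remove [erfx,exeyw,sskm] add [jbjxk,ltrha,dxn] -> 10 lines: cqw kebi jbjxk ltrha dxn ypiqw kpc svvnj dxocj wofo
Hunk 2: at line 4 remove [ypiqw,kpc,svvnj] add [zprlr] -> 8 lines: cqw kebi jbjxk ltrha dxn zprlr dxocj wofo
Hunk 3: at line 4 remove [dxn,zprlr,dxocj] add [sjyc,ufvpt] -> 7 lines: cqw kebi jbjxk ltrha sjyc ufvpt wofo
Final line count: 7

Answer: 7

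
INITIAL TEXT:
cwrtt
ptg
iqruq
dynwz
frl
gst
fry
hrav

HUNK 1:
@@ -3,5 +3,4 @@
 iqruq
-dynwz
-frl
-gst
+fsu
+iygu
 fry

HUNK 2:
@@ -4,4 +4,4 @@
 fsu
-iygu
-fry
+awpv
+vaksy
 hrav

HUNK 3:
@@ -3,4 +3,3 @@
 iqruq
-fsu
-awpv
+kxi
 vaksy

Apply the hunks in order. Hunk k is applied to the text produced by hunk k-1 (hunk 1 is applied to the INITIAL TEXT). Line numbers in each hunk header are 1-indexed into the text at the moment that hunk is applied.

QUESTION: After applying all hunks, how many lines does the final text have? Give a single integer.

Hunk 1: at line 3 remove [dynwz,frl,gst] add [fsu,iygu] -> 7 lines: cwrtt ptg iqruq fsu iygu fry hrav
Hunk 2: at line 4 remove [iygu,fry] add [awpv,vaksy] -> 7 lines: cwrtt ptg iqruq fsu awpv vaksy hrav
Hunk 3: at line 3 remove [fsu,awpv] add [kxi] -> 6 lines: cwrtt ptg iqruq kxi vaksy hrav
Final line count: 6

Answer: 6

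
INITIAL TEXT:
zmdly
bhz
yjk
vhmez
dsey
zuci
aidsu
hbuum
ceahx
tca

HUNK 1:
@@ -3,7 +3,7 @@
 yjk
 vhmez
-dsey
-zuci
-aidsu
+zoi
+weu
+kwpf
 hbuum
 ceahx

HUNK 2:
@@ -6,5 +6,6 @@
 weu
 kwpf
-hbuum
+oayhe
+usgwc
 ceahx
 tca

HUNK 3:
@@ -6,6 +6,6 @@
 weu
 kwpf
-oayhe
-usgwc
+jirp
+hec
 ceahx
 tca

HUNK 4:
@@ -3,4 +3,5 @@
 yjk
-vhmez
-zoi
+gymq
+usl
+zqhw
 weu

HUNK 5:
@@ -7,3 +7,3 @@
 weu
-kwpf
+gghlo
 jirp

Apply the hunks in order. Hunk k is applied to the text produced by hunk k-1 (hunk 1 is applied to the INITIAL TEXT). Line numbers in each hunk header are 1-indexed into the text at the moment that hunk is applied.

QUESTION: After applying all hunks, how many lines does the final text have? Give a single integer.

Answer: 12

Derivation:
Hunk 1: at line 3 remove [dsey,zuci,aidsu] add [zoi,weu,kwpf] -> 10 lines: zmdly bhz yjk vhmez zoi weu kwpf hbuum ceahx tca
Hunk 2: at line 6 remove [hbuum] add [oayhe,usgwc] -> 11 lines: zmdly bhz yjk vhmez zoi weu kwpf oayhe usgwc ceahx tca
Hunk 3: at line 6 remove [oayhe,usgwc] add [jirp,hec] -> 11 lines: zmdly bhz yjk vhmez zoi weu kwpf jirp hec ceahx tca
Hunk 4: at line 3 remove [vhmez,zoi] add [gymq,usl,zqhw] -> 12 lines: zmdly bhz yjk gymq usl zqhw weu kwpf jirp hec ceahx tca
Hunk 5: at line 7 remove [kwpf] add [gghlo] -> 12 lines: zmdly bhz yjk gymq usl zqhw weu gghlo jirp hec ceahx tca
Final line count: 12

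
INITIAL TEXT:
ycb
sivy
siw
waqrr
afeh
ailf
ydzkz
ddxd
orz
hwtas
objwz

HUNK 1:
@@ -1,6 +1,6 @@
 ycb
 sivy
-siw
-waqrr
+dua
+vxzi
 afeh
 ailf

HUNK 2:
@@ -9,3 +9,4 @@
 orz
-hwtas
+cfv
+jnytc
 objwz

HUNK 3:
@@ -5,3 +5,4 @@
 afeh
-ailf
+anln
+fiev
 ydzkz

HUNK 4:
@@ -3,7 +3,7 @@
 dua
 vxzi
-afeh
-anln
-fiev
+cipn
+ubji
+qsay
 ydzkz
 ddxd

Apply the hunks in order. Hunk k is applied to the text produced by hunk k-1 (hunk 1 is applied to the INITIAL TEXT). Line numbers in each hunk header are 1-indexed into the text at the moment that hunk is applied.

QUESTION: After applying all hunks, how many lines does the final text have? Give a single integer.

Hunk 1: at line 1 remove [siw,waqrr] add [dua,vxzi] -> 11 lines: ycb sivy dua vxzi afeh ailf ydzkz ddxd orz hwtas objwz
Hunk 2: at line 9 remove [hwtas] add [cfv,jnytc] -> 12 lines: ycb sivy dua vxzi afeh ailf ydzkz ddxd orz cfv jnytc objwz
Hunk 3: at line 5 remove [ailf] add [anln,fiev] -> 13 lines: ycb sivy dua vxzi afeh anln fiev ydzkz ddxd orz cfv jnytc objwz
Hunk 4: at line 3 remove [afeh,anln,fiev] add [cipn,ubji,qsay] -> 13 lines: ycb sivy dua vxzi cipn ubji qsay ydzkz ddxd orz cfv jnytc objwz
Final line count: 13

Answer: 13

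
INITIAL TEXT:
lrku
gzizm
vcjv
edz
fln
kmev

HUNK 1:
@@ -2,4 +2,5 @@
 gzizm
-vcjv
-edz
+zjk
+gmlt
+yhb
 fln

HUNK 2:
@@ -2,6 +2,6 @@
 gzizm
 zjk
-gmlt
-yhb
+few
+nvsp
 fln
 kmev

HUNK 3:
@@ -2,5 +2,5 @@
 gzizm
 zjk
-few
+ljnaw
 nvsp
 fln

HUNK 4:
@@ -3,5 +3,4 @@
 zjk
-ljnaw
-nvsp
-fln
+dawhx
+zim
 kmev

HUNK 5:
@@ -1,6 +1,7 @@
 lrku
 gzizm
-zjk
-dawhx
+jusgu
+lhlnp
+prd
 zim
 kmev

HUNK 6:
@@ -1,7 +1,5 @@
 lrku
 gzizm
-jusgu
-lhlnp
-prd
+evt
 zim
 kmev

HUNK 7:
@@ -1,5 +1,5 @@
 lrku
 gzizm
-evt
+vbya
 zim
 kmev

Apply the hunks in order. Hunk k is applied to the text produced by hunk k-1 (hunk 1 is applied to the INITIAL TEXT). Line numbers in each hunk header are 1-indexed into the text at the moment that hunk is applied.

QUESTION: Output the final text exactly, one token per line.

Answer: lrku
gzizm
vbya
zim
kmev

Derivation:
Hunk 1: at line 2 remove [vcjv,edz] add [zjk,gmlt,yhb] -> 7 lines: lrku gzizm zjk gmlt yhb fln kmev
Hunk 2: at line 2 remove [gmlt,yhb] add [few,nvsp] -> 7 lines: lrku gzizm zjk few nvsp fln kmev
Hunk 3: at line 2 remove [few] add [ljnaw] -> 7 lines: lrku gzizm zjk ljnaw nvsp fln kmev
Hunk 4: at line 3 remove [ljnaw,nvsp,fln] add [dawhx,zim] -> 6 lines: lrku gzizm zjk dawhx zim kmev
Hunk 5: at line 1 remove [zjk,dawhx] add [jusgu,lhlnp,prd] -> 7 lines: lrku gzizm jusgu lhlnp prd zim kmev
Hunk 6: at line 1 remove [jusgu,lhlnp,prd] add [evt] -> 5 lines: lrku gzizm evt zim kmev
Hunk 7: at line 1 remove [evt] add [vbya] -> 5 lines: lrku gzizm vbya zim kmev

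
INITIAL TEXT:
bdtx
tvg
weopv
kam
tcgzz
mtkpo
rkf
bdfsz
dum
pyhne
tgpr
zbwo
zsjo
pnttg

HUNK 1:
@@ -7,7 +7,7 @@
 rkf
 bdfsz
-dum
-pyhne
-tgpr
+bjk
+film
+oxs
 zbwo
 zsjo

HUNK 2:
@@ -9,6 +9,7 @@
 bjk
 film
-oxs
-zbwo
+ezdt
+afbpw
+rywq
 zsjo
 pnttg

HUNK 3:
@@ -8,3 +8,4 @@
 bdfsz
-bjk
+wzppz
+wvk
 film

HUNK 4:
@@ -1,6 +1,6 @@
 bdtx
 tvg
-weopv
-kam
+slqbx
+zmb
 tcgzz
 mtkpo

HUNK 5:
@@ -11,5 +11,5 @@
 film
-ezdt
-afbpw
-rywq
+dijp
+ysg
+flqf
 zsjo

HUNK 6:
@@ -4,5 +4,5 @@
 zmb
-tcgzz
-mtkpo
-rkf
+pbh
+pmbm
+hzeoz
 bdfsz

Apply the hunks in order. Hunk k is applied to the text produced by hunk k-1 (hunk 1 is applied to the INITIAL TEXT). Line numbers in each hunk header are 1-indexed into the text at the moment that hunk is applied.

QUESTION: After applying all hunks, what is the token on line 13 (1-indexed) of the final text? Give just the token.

Answer: ysg

Derivation:
Hunk 1: at line 7 remove [dum,pyhne,tgpr] add [bjk,film,oxs] -> 14 lines: bdtx tvg weopv kam tcgzz mtkpo rkf bdfsz bjk film oxs zbwo zsjo pnttg
Hunk 2: at line 9 remove [oxs,zbwo] add [ezdt,afbpw,rywq] -> 15 lines: bdtx tvg weopv kam tcgzz mtkpo rkf bdfsz bjk film ezdt afbpw rywq zsjo pnttg
Hunk 3: at line 8 remove [bjk] add [wzppz,wvk] -> 16 lines: bdtx tvg weopv kam tcgzz mtkpo rkf bdfsz wzppz wvk film ezdt afbpw rywq zsjo pnttg
Hunk 4: at line 1 remove [weopv,kam] add [slqbx,zmb] -> 16 lines: bdtx tvg slqbx zmb tcgzz mtkpo rkf bdfsz wzppz wvk film ezdt afbpw rywq zsjo pnttg
Hunk 5: at line 11 remove [ezdt,afbpw,rywq] add [dijp,ysg,flqf] -> 16 lines: bdtx tvg slqbx zmb tcgzz mtkpo rkf bdfsz wzppz wvk film dijp ysg flqf zsjo pnttg
Hunk 6: at line 4 remove [tcgzz,mtkpo,rkf] add [pbh,pmbm,hzeoz] -> 16 lines: bdtx tvg slqbx zmb pbh pmbm hzeoz bdfsz wzppz wvk film dijp ysg flqf zsjo pnttg
Final line 13: ysg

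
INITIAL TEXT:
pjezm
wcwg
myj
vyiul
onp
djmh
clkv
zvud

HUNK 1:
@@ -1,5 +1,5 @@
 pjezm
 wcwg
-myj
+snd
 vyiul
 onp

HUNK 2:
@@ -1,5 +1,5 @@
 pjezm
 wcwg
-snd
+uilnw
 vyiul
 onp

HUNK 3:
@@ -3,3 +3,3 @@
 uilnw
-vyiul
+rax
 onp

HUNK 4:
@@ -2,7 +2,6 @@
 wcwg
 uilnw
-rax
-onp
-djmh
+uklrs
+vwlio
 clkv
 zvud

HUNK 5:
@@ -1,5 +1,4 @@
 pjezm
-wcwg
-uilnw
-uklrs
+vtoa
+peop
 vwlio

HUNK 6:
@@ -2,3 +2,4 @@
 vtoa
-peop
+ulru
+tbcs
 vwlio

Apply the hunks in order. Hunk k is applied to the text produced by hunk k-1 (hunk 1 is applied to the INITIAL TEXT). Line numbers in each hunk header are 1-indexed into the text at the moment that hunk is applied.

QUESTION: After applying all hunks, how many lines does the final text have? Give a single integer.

Hunk 1: at line 1 remove [myj] add [snd] -> 8 lines: pjezm wcwg snd vyiul onp djmh clkv zvud
Hunk 2: at line 1 remove [snd] add [uilnw] -> 8 lines: pjezm wcwg uilnw vyiul onp djmh clkv zvud
Hunk 3: at line 3 remove [vyiul] add [rax] -> 8 lines: pjezm wcwg uilnw rax onp djmh clkv zvud
Hunk 4: at line 2 remove [rax,onp,djmh] add [uklrs,vwlio] -> 7 lines: pjezm wcwg uilnw uklrs vwlio clkv zvud
Hunk 5: at line 1 remove [wcwg,uilnw,uklrs] add [vtoa,peop] -> 6 lines: pjezm vtoa peop vwlio clkv zvud
Hunk 6: at line 2 remove [peop] add [ulru,tbcs] -> 7 lines: pjezm vtoa ulru tbcs vwlio clkv zvud
Final line count: 7

Answer: 7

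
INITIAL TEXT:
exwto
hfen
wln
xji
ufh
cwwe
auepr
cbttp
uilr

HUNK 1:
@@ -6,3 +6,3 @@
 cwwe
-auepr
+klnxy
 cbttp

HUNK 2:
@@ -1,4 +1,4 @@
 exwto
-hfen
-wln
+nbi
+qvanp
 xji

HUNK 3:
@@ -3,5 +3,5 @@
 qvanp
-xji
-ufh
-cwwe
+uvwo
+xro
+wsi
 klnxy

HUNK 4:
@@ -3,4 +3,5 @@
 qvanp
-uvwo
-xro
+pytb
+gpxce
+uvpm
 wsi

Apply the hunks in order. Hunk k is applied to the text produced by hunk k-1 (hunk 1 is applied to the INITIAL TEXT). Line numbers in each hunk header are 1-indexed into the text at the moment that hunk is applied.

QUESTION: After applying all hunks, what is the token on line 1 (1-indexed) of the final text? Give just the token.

Hunk 1: at line 6 remove [auepr] add [klnxy] -> 9 lines: exwto hfen wln xji ufh cwwe klnxy cbttp uilr
Hunk 2: at line 1 remove [hfen,wln] add [nbi,qvanp] -> 9 lines: exwto nbi qvanp xji ufh cwwe klnxy cbttp uilr
Hunk 3: at line 3 remove [xji,ufh,cwwe] add [uvwo,xro,wsi] -> 9 lines: exwto nbi qvanp uvwo xro wsi klnxy cbttp uilr
Hunk 4: at line 3 remove [uvwo,xro] add [pytb,gpxce,uvpm] -> 10 lines: exwto nbi qvanp pytb gpxce uvpm wsi klnxy cbttp uilr
Final line 1: exwto

Answer: exwto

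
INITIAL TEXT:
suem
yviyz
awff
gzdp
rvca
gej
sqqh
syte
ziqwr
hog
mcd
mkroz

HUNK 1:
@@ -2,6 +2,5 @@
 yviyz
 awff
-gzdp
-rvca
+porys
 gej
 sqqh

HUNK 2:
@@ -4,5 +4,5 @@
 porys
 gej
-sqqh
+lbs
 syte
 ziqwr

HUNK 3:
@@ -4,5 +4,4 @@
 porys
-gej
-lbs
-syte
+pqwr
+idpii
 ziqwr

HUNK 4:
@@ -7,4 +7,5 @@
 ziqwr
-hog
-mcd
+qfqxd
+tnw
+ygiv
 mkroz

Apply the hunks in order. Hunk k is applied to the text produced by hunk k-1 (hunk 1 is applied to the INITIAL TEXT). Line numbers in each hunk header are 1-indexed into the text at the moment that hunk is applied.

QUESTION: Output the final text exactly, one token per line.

Answer: suem
yviyz
awff
porys
pqwr
idpii
ziqwr
qfqxd
tnw
ygiv
mkroz

Derivation:
Hunk 1: at line 2 remove [gzdp,rvca] add [porys] -> 11 lines: suem yviyz awff porys gej sqqh syte ziqwr hog mcd mkroz
Hunk 2: at line 4 remove [sqqh] add [lbs] -> 11 lines: suem yviyz awff porys gej lbs syte ziqwr hog mcd mkroz
Hunk 3: at line 4 remove [gej,lbs,syte] add [pqwr,idpii] -> 10 lines: suem yviyz awff porys pqwr idpii ziqwr hog mcd mkroz
Hunk 4: at line 7 remove [hog,mcd] add [qfqxd,tnw,ygiv] -> 11 lines: suem yviyz awff porys pqwr idpii ziqwr qfqxd tnw ygiv mkroz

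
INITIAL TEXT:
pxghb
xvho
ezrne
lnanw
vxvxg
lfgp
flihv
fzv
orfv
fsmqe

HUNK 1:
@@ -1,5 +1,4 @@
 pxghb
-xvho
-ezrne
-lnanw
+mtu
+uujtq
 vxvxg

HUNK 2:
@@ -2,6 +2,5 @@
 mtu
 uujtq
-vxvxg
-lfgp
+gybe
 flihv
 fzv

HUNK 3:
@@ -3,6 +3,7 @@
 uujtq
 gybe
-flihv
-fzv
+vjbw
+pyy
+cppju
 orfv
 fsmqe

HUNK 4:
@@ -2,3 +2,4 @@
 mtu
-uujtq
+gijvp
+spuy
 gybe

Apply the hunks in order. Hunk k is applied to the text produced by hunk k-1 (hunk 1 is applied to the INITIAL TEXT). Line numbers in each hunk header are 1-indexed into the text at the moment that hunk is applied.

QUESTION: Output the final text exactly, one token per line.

Hunk 1: at line 1 remove [xvho,ezrne,lnanw] add [mtu,uujtq] -> 9 lines: pxghb mtu uujtq vxvxg lfgp flihv fzv orfv fsmqe
Hunk 2: at line 2 remove [vxvxg,lfgp] add [gybe] -> 8 lines: pxghb mtu uujtq gybe flihv fzv orfv fsmqe
Hunk 3: at line 3 remove [flihv,fzv] add [vjbw,pyy,cppju] -> 9 lines: pxghb mtu uujtq gybe vjbw pyy cppju orfv fsmqe
Hunk 4: at line 2 remove [uujtq] add [gijvp,spuy] -> 10 lines: pxghb mtu gijvp spuy gybe vjbw pyy cppju orfv fsmqe

Answer: pxghb
mtu
gijvp
spuy
gybe
vjbw
pyy
cppju
orfv
fsmqe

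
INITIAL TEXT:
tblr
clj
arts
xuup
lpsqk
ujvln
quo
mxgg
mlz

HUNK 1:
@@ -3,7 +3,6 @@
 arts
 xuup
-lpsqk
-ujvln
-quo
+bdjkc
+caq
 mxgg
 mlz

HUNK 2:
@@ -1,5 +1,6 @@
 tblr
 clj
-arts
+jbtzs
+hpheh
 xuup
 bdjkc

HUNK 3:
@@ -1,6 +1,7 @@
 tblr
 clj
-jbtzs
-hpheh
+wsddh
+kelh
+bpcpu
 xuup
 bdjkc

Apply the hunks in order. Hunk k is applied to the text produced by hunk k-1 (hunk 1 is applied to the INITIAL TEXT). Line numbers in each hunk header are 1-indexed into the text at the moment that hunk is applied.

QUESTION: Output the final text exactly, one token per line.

Hunk 1: at line 3 remove [lpsqk,ujvln,quo] add [bdjkc,caq] -> 8 lines: tblr clj arts xuup bdjkc caq mxgg mlz
Hunk 2: at line 1 remove [arts] add [jbtzs,hpheh] -> 9 lines: tblr clj jbtzs hpheh xuup bdjkc caq mxgg mlz
Hunk 3: at line 1 remove [jbtzs,hpheh] add [wsddh,kelh,bpcpu] -> 10 lines: tblr clj wsddh kelh bpcpu xuup bdjkc caq mxgg mlz

Answer: tblr
clj
wsddh
kelh
bpcpu
xuup
bdjkc
caq
mxgg
mlz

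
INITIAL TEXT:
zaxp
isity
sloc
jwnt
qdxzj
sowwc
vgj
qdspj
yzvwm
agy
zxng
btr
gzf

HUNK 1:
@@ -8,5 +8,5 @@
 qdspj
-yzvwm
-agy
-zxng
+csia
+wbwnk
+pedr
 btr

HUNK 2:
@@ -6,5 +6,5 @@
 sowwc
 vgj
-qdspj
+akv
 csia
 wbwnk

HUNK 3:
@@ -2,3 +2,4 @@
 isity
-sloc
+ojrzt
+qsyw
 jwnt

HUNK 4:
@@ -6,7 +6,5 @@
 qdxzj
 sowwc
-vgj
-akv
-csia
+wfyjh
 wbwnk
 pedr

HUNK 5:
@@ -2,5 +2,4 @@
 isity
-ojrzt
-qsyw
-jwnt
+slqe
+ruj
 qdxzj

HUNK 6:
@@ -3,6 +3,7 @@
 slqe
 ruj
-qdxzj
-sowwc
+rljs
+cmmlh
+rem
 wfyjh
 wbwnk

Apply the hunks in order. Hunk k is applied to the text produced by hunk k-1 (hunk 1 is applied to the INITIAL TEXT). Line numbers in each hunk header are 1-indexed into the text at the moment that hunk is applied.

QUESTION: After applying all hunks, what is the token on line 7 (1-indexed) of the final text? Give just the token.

Answer: rem

Derivation:
Hunk 1: at line 8 remove [yzvwm,agy,zxng] add [csia,wbwnk,pedr] -> 13 lines: zaxp isity sloc jwnt qdxzj sowwc vgj qdspj csia wbwnk pedr btr gzf
Hunk 2: at line 6 remove [qdspj] add [akv] -> 13 lines: zaxp isity sloc jwnt qdxzj sowwc vgj akv csia wbwnk pedr btr gzf
Hunk 3: at line 2 remove [sloc] add [ojrzt,qsyw] -> 14 lines: zaxp isity ojrzt qsyw jwnt qdxzj sowwc vgj akv csia wbwnk pedr btr gzf
Hunk 4: at line 6 remove [vgj,akv,csia] add [wfyjh] -> 12 lines: zaxp isity ojrzt qsyw jwnt qdxzj sowwc wfyjh wbwnk pedr btr gzf
Hunk 5: at line 2 remove [ojrzt,qsyw,jwnt] add [slqe,ruj] -> 11 lines: zaxp isity slqe ruj qdxzj sowwc wfyjh wbwnk pedr btr gzf
Hunk 6: at line 3 remove [qdxzj,sowwc] add [rljs,cmmlh,rem] -> 12 lines: zaxp isity slqe ruj rljs cmmlh rem wfyjh wbwnk pedr btr gzf
Final line 7: rem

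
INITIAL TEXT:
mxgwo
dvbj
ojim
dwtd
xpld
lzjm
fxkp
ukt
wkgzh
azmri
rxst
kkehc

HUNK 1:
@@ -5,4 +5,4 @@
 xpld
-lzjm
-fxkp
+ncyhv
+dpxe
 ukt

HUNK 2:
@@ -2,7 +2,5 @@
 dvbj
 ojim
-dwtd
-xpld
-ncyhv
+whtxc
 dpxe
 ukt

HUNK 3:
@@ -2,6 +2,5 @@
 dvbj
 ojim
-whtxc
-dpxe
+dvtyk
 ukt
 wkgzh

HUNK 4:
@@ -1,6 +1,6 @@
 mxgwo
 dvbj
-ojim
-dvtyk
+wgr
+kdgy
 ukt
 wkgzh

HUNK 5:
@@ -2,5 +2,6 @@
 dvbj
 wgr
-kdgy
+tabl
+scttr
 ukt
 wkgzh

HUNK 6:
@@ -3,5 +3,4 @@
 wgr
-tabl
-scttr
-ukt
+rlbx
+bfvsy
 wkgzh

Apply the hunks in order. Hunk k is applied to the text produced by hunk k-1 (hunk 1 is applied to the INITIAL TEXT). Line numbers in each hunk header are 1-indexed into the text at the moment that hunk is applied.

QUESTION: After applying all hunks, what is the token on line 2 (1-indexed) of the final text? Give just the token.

Hunk 1: at line 5 remove [lzjm,fxkp] add [ncyhv,dpxe] -> 12 lines: mxgwo dvbj ojim dwtd xpld ncyhv dpxe ukt wkgzh azmri rxst kkehc
Hunk 2: at line 2 remove [dwtd,xpld,ncyhv] add [whtxc] -> 10 lines: mxgwo dvbj ojim whtxc dpxe ukt wkgzh azmri rxst kkehc
Hunk 3: at line 2 remove [whtxc,dpxe] add [dvtyk] -> 9 lines: mxgwo dvbj ojim dvtyk ukt wkgzh azmri rxst kkehc
Hunk 4: at line 1 remove [ojim,dvtyk] add [wgr,kdgy] -> 9 lines: mxgwo dvbj wgr kdgy ukt wkgzh azmri rxst kkehc
Hunk 5: at line 2 remove [kdgy] add [tabl,scttr] -> 10 lines: mxgwo dvbj wgr tabl scttr ukt wkgzh azmri rxst kkehc
Hunk 6: at line 3 remove [tabl,scttr,ukt] add [rlbx,bfvsy] -> 9 lines: mxgwo dvbj wgr rlbx bfvsy wkgzh azmri rxst kkehc
Final line 2: dvbj

Answer: dvbj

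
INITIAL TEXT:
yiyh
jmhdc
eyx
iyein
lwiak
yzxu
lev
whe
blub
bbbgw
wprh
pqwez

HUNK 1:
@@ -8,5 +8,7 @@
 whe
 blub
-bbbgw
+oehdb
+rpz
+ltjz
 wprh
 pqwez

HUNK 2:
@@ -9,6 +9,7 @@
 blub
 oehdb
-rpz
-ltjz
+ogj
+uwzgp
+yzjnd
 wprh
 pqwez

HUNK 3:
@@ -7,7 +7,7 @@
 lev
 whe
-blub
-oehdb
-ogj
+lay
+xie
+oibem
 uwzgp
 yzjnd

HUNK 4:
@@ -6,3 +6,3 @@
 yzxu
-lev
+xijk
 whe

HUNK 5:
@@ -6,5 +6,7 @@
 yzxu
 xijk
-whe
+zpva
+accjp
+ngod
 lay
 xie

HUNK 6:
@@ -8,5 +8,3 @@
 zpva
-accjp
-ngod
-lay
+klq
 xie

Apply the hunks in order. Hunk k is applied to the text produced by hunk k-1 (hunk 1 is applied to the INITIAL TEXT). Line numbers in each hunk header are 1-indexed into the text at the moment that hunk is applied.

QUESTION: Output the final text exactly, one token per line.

Answer: yiyh
jmhdc
eyx
iyein
lwiak
yzxu
xijk
zpva
klq
xie
oibem
uwzgp
yzjnd
wprh
pqwez

Derivation:
Hunk 1: at line 8 remove [bbbgw] add [oehdb,rpz,ltjz] -> 14 lines: yiyh jmhdc eyx iyein lwiak yzxu lev whe blub oehdb rpz ltjz wprh pqwez
Hunk 2: at line 9 remove [rpz,ltjz] add [ogj,uwzgp,yzjnd] -> 15 lines: yiyh jmhdc eyx iyein lwiak yzxu lev whe blub oehdb ogj uwzgp yzjnd wprh pqwez
Hunk 3: at line 7 remove [blub,oehdb,ogj] add [lay,xie,oibem] -> 15 lines: yiyh jmhdc eyx iyein lwiak yzxu lev whe lay xie oibem uwzgp yzjnd wprh pqwez
Hunk 4: at line 6 remove [lev] add [xijk] -> 15 lines: yiyh jmhdc eyx iyein lwiak yzxu xijk whe lay xie oibem uwzgp yzjnd wprh pqwez
Hunk 5: at line 6 remove [whe] add [zpva,accjp,ngod] -> 17 lines: yiyh jmhdc eyx iyein lwiak yzxu xijk zpva accjp ngod lay xie oibem uwzgp yzjnd wprh pqwez
Hunk 6: at line 8 remove [accjp,ngod,lay] add [klq] -> 15 lines: yiyh jmhdc eyx iyein lwiak yzxu xijk zpva klq xie oibem uwzgp yzjnd wprh pqwez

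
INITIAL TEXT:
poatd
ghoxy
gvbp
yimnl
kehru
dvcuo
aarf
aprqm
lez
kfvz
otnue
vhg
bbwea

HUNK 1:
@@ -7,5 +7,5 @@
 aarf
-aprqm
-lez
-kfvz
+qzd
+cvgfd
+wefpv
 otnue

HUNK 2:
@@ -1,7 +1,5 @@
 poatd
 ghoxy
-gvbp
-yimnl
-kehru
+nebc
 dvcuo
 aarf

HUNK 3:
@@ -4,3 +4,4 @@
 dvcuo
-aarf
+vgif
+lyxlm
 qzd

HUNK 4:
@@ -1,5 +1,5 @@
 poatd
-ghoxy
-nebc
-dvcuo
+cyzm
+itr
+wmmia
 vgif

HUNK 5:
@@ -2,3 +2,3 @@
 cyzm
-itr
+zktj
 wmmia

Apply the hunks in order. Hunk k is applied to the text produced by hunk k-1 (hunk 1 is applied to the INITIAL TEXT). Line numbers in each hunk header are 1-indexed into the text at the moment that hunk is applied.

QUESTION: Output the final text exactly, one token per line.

Hunk 1: at line 7 remove [aprqm,lez,kfvz] add [qzd,cvgfd,wefpv] -> 13 lines: poatd ghoxy gvbp yimnl kehru dvcuo aarf qzd cvgfd wefpv otnue vhg bbwea
Hunk 2: at line 1 remove [gvbp,yimnl,kehru] add [nebc] -> 11 lines: poatd ghoxy nebc dvcuo aarf qzd cvgfd wefpv otnue vhg bbwea
Hunk 3: at line 4 remove [aarf] add [vgif,lyxlm] -> 12 lines: poatd ghoxy nebc dvcuo vgif lyxlm qzd cvgfd wefpv otnue vhg bbwea
Hunk 4: at line 1 remove [ghoxy,nebc,dvcuo] add [cyzm,itr,wmmia] -> 12 lines: poatd cyzm itr wmmia vgif lyxlm qzd cvgfd wefpv otnue vhg bbwea
Hunk 5: at line 2 remove [itr] add [zktj] -> 12 lines: poatd cyzm zktj wmmia vgif lyxlm qzd cvgfd wefpv otnue vhg bbwea

Answer: poatd
cyzm
zktj
wmmia
vgif
lyxlm
qzd
cvgfd
wefpv
otnue
vhg
bbwea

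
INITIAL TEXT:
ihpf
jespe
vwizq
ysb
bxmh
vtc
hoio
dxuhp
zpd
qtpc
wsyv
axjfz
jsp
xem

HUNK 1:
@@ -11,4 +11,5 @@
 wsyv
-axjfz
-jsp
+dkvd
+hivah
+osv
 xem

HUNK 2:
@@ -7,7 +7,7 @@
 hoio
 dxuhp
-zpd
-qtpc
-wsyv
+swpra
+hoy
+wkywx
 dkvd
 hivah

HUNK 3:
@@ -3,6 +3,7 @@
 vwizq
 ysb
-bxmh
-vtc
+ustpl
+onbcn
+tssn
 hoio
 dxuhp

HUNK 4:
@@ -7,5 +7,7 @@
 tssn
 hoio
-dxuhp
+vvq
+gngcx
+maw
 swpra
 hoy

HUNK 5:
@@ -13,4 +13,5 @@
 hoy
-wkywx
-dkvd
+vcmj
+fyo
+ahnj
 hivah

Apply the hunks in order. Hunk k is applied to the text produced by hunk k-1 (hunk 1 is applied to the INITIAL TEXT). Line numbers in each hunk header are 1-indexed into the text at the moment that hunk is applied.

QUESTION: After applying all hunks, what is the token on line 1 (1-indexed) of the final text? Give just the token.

Answer: ihpf

Derivation:
Hunk 1: at line 11 remove [axjfz,jsp] add [dkvd,hivah,osv] -> 15 lines: ihpf jespe vwizq ysb bxmh vtc hoio dxuhp zpd qtpc wsyv dkvd hivah osv xem
Hunk 2: at line 7 remove [zpd,qtpc,wsyv] add [swpra,hoy,wkywx] -> 15 lines: ihpf jespe vwizq ysb bxmh vtc hoio dxuhp swpra hoy wkywx dkvd hivah osv xem
Hunk 3: at line 3 remove [bxmh,vtc] add [ustpl,onbcn,tssn] -> 16 lines: ihpf jespe vwizq ysb ustpl onbcn tssn hoio dxuhp swpra hoy wkywx dkvd hivah osv xem
Hunk 4: at line 7 remove [dxuhp] add [vvq,gngcx,maw] -> 18 lines: ihpf jespe vwizq ysb ustpl onbcn tssn hoio vvq gngcx maw swpra hoy wkywx dkvd hivah osv xem
Hunk 5: at line 13 remove [wkywx,dkvd] add [vcmj,fyo,ahnj] -> 19 lines: ihpf jespe vwizq ysb ustpl onbcn tssn hoio vvq gngcx maw swpra hoy vcmj fyo ahnj hivah osv xem
Final line 1: ihpf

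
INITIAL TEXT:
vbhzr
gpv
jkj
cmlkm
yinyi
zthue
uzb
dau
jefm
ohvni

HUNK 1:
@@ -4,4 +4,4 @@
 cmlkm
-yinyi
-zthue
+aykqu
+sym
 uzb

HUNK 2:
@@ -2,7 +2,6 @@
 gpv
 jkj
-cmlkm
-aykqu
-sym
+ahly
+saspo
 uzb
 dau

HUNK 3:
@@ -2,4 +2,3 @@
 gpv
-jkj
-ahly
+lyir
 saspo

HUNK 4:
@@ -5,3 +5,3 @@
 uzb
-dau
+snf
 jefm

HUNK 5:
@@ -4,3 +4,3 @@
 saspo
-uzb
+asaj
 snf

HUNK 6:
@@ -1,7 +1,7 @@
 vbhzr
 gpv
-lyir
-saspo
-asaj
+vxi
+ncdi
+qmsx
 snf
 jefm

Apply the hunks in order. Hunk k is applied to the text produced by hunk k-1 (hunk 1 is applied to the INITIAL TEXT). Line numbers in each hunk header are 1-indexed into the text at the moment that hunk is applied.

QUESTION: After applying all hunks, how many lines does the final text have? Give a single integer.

Hunk 1: at line 4 remove [yinyi,zthue] add [aykqu,sym] -> 10 lines: vbhzr gpv jkj cmlkm aykqu sym uzb dau jefm ohvni
Hunk 2: at line 2 remove [cmlkm,aykqu,sym] add [ahly,saspo] -> 9 lines: vbhzr gpv jkj ahly saspo uzb dau jefm ohvni
Hunk 3: at line 2 remove [jkj,ahly] add [lyir] -> 8 lines: vbhzr gpv lyir saspo uzb dau jefm ohvni
Hunk 4: at line 5 remove [dau] add [snf] -> 8 lines: vbhzr gpv lyir saspo uzb snf jefm ohvni
Hunk 5: at line 4 remove [uzb] add [asaj] -> 8 lines: vbhzr gpv lyir saspo asaj snf jefm ohvni
Hunk 6: at line 1 remove [lyir,saspo,asaj] add [vxi,ncdi,qmsx] -> 8 lines: vbhzr gpv vxi ncdi qmsx snf jefm ohvni
Final line count: 8

Answer: 8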